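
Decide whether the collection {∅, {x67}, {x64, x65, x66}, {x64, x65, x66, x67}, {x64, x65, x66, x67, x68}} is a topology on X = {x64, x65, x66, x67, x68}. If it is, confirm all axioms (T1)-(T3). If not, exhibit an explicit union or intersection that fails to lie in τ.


τ IS a topology on X.

Axiom (T1): ∅ ∈ τ? Yes; X ∈ τ? Yes.
Axiom (T2/T3): check pairwise unions and intersections of members of τ.
All pairwise intersections and unions checked — each lies in τ. Therefore τ satisfies (T1), (T2), (T3): it IS a topology on X.


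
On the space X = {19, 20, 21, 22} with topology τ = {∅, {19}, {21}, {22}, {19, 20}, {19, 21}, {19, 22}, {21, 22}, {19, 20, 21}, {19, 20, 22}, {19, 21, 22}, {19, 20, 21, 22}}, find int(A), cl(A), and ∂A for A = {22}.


int(A) = {22}, cl(A) = {22}, ∂A = ∅.

Closed sets in (X, τ) are complements of opens:
  closed(X, τ) = {∅, {20}, {21}, {22}, {19, 20}, {20, 21}, {20, 22}, {21, 22}, {19, 20, 21}, {19, 20, 22}, {20, 21, 22}, {19, 20, 21, 22}}.
int(A) = ⋃ {U ∈ τ : U ⊆ A}. Opens contained in A: ∅, {22}.
Taking the union of these: int(A) = {22}.
cl(A) = ⋂ {C closed : A ⊆ C}. Closed sets containing A: {22}, {20, 22}, {21, 22}, {19, 20, 22}, {20, 21, 22}, {19, 20, 21, 22}.
Intersecting these: cl(A) = {22}.
∂A = cl(A) ∖ int(A) = {22} ∖ {22} = ∅.


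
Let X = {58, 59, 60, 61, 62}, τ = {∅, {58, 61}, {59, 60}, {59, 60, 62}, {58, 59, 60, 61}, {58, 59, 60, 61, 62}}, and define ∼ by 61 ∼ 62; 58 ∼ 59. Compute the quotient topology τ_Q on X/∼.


X/∼ = {[58=59], [60], [61=62]}; |τ_Q| = 2.

Equivalence classes: [58=59], [60], [61=62].
Quotient map π: X → X/∼ sends 58 ↦ [58=59], 59 ↦ [58=59], 60 ↦ [60], 61 ↦ [61=62], 62 ↦ [61=62].
For each subset V ⊆ X/∼, compute π^{-1}(V) ⊆ X and check whether π^{-1}(V) ∈ τ. V is open in τ_Q iff π^{-1}(V) ∈ τ.
  V = {}: π^{-1}(V) = ∅ ∈ τ ✓.
  V = {[58=59]}: π^{-1}(V) = {58, 59} ∉ τ ✗.
  V = {[60]}: π^{-1}(V) = {60} ∉ τ ✗.
  V = {[58=59], [60]}: π^{-1}(V) = {58, 59, 60} ∉ τ ✗.
  V = {[61=62]}: π^{-1}(V) = {61, 62} ∉ τ ✗.
  V = {[58=59], [61=62]}: π^{-1}(V) = {58, 59, 61, 62} ∉ τ ✗.
  V = {[60], [61=62]}: π^{-1}(V) = {60, 61, 62} ∉ τ ✗.
  V = {[58=59], [60], [61=62]}: π^{-1}(V) = {58, 59, 60, 61, 62} ∈ τ ✓.
Open sets in the quotient: τ_Q = {{}, {[58=59], [60], [61=62]}} (2 elements).


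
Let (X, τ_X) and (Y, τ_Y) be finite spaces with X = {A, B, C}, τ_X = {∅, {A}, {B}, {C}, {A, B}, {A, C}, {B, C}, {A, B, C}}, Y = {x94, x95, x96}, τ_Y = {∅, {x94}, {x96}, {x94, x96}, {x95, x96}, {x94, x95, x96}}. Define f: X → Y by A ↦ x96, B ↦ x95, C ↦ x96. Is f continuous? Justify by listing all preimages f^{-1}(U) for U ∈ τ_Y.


f IS continuous.

Compute f^{-1}(U) for each U ∈ τ_Y:
  U = ∅: f^{-1}(U) = ∅ ∈ τ_X ✓.
  U = {x94}: f^{-1}(U) = ∅ ∈ τ_X ✓.
  U = {x96}: f^{-1}(U) = {A, C} ∈ τ_X ✓.
  U = {x94, x96}: f^{-1}(U) = {A, C} ∈ τ_X ✓.
  U = {x95, x96}: f^{-1}(U) = {A, B, C} ∈ τ_X ✓.
  U = {x94, x95, x96}: f^{-1}(U) = {A, B, C} ∈ τ_X ✓.
Every preimage lies in τ_X, so f IS continuous.


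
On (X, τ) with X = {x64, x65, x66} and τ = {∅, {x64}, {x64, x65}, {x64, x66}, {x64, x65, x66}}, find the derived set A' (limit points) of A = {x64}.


A' = {x65, x66}

For each x ∈ X, list the open sets U ∈ τ with x ∈ U, then check whether U ∩ (A ∖ {x}) ≠ ∅ for every such U.
  x = x64: open {x64} ∋ x has {x64} ∩ (A ∖ {x64}) = ∅, so x is NOT a limit point.
  x = x65: opens ∋ x are {x64, x65}, {x64, x65, x66}; each meets A ∖ {x65}, so x IS a limit point.
  x = x66: opens ∋ x are {x64, x66}, {x64, x65, x66}; each meets A ∖ {x66}, so x IS a limit point.
Collecting: A' = {x65, x66}.


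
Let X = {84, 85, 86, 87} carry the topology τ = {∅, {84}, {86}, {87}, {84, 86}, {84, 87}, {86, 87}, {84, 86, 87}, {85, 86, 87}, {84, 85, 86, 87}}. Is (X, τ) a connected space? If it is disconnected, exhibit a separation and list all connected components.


(X, τ) is disconnected; components = [{84}, {85, 86, 87}].

Find clopen sets (U ∈ τ with X ∖ U ∈ τ):
  U = ∅, X ∖ U = {84, 85, 86, 87} — both open, so U is clopen.
  U = {84}, X ∖ U = {85, 86, 87} — both open, so U is clopen.
  U = {85, 86, 87}, X ∖ U = {84} — both open, so U is clopen.
  U = {84, 85, 86, 87}, X ∖ U = ∅ — both open, so U is clopen.
Nontrivial clopen(s) exist: e.g. {84}. So (X, τ) is disconnected.
Compute connected components by grouping points that agree on all clopens:
  component: {84}
  component: {85, 86, 87}


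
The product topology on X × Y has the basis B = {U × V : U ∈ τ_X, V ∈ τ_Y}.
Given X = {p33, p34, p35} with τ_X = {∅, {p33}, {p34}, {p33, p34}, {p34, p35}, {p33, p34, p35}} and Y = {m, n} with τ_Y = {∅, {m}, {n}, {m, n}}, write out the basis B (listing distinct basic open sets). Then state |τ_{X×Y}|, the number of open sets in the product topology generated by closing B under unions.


Basis B = {∅ × ∅, {p33} × {m}, {p33} × {n}, {p34} × {m}, {p34} × {n}, {p33} × {m, n}, {p33, p34} × {m}, {p33, p34} × {n}, {p34} × {m, n}, {p34, p35} × {m}, {p34, p35} × {n}, {p33, p34, p35} × {m}, {p33, p34, p35} × {n}, {p33, p34} × {m, n}, {p34, p35} × {m, n}, {p33, p34, p35} × {m, n}}; |τ_{X×Y}| = 36.

Enumerate products U × V with U ∈ τ_X, V ∈ τ_Y (deduplicated):
  ∅ × ∅ = {} (∅)
  {p33} × {m} = {(p33,m)}
  {p33} × {n} = {(p33,n)}
  {p34} × {m} = {(p34,m)}
  {p34} × {n} = {(p34,n)}
  {p33} × {m, n} = {(p33,m), (p33,n)}
  {p33, p34} × {m} = {(p33,m), (p34,m)}
  {p33, p34} × {n} = {(p33,n), (p34,n)}
  {p34} × {m, n} = {(p34,m), (p34,n)}
  {p34, p35} × {m} = {(p34,m), (p35,m)}
  {p34, p35} × {n} = {(p34,n), (p35,n)}
  {p33, p34, p35} × {m} = {(p33,m), (p34,m), (p35,m)}
  {p33, p34, p35} × {n} = {(p33,n), (p34,n), (p35,n)}
  {p33, p34} × {m, n} = {(p33,m), (p33,n), (p34,m), (p34,n)}
  {p34, p35} × {m, n} = {(p34,m), (p34,n), (p35,m), (p35,n)}
  {p33, p34, p35} × {m, n} = {(p33,m), (p33,n), (p34,m), (p34,n), (p35,m), (p35,n)}
These 16 distinct sets form the basis B.
Close under arbitrary unions to get τ_{X×Y}; counting gives |τ_{X×Y}| = 36.


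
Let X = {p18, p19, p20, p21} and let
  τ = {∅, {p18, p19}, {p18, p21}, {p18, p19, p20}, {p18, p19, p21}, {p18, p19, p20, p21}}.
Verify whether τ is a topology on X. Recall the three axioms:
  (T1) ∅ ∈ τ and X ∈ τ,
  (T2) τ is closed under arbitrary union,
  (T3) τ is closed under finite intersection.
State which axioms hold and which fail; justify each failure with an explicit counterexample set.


τ is NOT a topology on X.

Axiom (T1): ∅ ∈ τ? Yes; X ∈ τ? Yes.
Axiom (T2/T3): check pairwise unions and intersections of members of τ.
Counterexample for (T3): {p18, p19} ∩ {p18, p21} = {p18} ∉ τ. Therefore τ is NOT a topology.


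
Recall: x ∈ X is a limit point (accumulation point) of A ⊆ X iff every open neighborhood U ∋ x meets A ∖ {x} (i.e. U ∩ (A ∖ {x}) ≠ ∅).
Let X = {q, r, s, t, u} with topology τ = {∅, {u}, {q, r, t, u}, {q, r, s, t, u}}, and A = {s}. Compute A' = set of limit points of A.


A' = ∅

For each x ∈ X, list the open sets U ∈ τ with x ∈ U, then check whether U ∩ (A ∖ {x}) ≠ ∅ for every such U.
  x = q: open {q, r, t, u} ∋ x has {q, r, t, u} ∩ (A ∖ {q}) = ∅, so x is NOT a limit point.
  x = r: open {q, r, t, u} ∋ x has {q, r, t, u} ∩ (A ∖ {r}) = ∅, so x is NOT a limit point.
  x = s: open {q, r, s, t, u} ∋ x has {q, r, s, t, u} ∩ (A ∖ {s}) = ∅, so x is NOT a limit point.
  x = t: open {q, r, t, u} ∋ x has {q, r, t, u} ∩ (A ∖ {t}) = ∅, so x is NOT a limit point.
  x = u: open {u} ∋ x has {u} ∩ (A ∖ {u}) = ∅, so x is NOT a limit point.
Collecting: A' = ∅.


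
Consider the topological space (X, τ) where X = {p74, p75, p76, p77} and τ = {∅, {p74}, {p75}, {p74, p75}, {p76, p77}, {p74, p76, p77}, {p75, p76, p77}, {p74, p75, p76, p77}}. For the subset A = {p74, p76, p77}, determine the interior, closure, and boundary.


int(A) = {p74, p76, p77}, cl(A) = {p74, p76, p77}, ∂A = ∅.

Closed sets in (X, τ) are complements of opens:
  closed(X, τ) = {∅, {p74}, {p75}, {p74, p75}, {p76, p77}, {p74, p76, p77}, {p75, p76, p77}, {p74, p75, p76, p77}}.
int(A) = ⋃ {U ∈ τ : U ⊆ A}. Opens contained in A: ∅, {p74}, {p76, p77}, {p74, p76, p77}.
Taking the union of these: int(A) = {p74, p76, p77}.
cl(A) = ⋂ {C closed : A ⊆ C}. Closed sets containing A: {p74, p76, p77}, {p74, p75, p76, p77}.
Intersecting these: cl(A) = {p74, p76, p77}.
∂A = cl(A) ∖ int(A) = {p74, p76, p77} ∖ {p74, p76, p77} = ∅.


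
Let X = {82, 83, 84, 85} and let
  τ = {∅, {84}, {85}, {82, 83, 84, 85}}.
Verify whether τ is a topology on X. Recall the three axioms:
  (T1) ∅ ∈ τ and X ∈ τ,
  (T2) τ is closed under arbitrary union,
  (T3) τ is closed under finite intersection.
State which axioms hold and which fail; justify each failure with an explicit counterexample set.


τ is NOT a topology on X.

Axiom (T1): ∅ ∈ τ? Yes; X ∈ τ? Yes.
Axiom (T2/T3): check pairwise unions and intersections of members of τ.
Counterexample for (T2): {84} ∪ {85} = {84, 85} ∉ τ. Therefore τ is NOT a topology.


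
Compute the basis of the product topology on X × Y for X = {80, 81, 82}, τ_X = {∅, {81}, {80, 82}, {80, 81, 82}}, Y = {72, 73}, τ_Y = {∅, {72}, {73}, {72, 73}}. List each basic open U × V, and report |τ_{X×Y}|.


Basis B = {∅ × ∅, {81} × {72}, {81} × {73}, {80, 82} × {72}, {80, 82} × {73}, {81} × {72, 73}, {80, 81, 82} × {72}, {80, 81, 82} × {73}, {80, 82} × {72, 73}, {80, 81, 82} × {72, 73}}; |τ_{X×Y}| = 16.

Enumerate products U × V with U ∈ τ_X, V ∈ τ_Y (deduplicated):
  ∅ × ∅ = {} (∅)
  {81} × {72} = {(81,72)}
  {81} × {73} = {(81,73)}
  {80, 82} × {72} = {(80,72), (82,72)}
  {80, 82} × {73} = {(80,73), (82,73)}
  {81} × {72, 73} = {(81,72), (81,73)}
  {80, 81, 82} × {72} = {(80,72), (81,72), (82,72)}
  {80, 81, 82} × {73} = {(80,73), (81,73), (82,73)}
  {80, 82} × {72, 73} = {(80,72), (80,73), (82,72), (82,73)}
  {80, 81, 82} × {72, 73} = {(80,72), (80,73), (81,72), (81,73), (82,72), (82,73)}
These 10 distinct sets form the basis B.
Close under arbitrary unions to get τ_{X×Y}; counting gives |τ_{X×Y}| = 16.


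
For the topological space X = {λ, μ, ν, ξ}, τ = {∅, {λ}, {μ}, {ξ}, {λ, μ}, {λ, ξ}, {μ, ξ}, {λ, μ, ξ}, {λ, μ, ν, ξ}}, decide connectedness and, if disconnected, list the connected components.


(X, τ) is connected.

Find clopen sets (U ∈ τ with X ∖ U ∈ τ):
  U = ∅, X ∖ U = {λ, μ, ν, ξ} — both open, so U is clopen.
  U = {λ, μ, ν, ξ}, X ∖ U = ∅ — both open, so U is clopen.
Only trivial clopens (∅ and X) exist, so (X, τ) is connected.
Compute connected components by grouping points that agree on all clopens:
  component: {λ, μ, ν, ξ}


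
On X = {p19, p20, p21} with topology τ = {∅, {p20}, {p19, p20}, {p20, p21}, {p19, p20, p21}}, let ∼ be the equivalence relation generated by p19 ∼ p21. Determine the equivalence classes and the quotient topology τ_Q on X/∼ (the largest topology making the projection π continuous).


X/∼ = {[p19=p21], [p20]}; |τ_Q| = 3.

Equivalence classes: [p19=p21], [p20].
Quotient map π: X → X/∼ sends p19 ↦ [p19=p21], p20 ↦ [p20], p21 ↦ [p19=p21].
For each subset V ⊆ X/∼, compute π^{-1}(V) ⊆ X and check whether π^{-1}(V) ∈ τ. V is open in τ_Q iff π^{-1}(V) ∈ τ.
  V = {}: π^{-1}(V) = ∅ ∈ τ ✓.
  V = {[p19=p21]}: π^{-1}(V) = {p19, p21} ∉ τ ✗.
  V = {[p20]}: π^{-1}(V) = {p20} ∈ τ ✓.
  V = {[p19=p21], [p20]}: π^{-1}(V) = {p19, p20, p21} ∈ τ ✓.
Open sets in the quotient: τ_Q = {{}, {[p20]}, {[p19=p21], [p20]}} (3 elements).


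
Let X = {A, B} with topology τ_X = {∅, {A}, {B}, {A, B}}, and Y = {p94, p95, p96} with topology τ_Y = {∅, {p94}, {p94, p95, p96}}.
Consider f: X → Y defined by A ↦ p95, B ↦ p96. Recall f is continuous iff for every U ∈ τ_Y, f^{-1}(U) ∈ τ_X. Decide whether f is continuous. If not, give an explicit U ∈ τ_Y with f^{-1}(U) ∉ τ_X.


f IS continuous.

Compute f^{-1}(U) for each U ∈ τ_Y:
  U = ∅: f^{-1}(U) = ∅ ∈ τ_X ✓.
  U = {p94}: f^{-1}(U) = ∅ ∈ τ_X ✓.
  U = {p94, p95, p96}: f^{-1}(U) = {A, B} ∈ τ_X ✓.
Every preimage lies in τ_X, so f IS continuous.


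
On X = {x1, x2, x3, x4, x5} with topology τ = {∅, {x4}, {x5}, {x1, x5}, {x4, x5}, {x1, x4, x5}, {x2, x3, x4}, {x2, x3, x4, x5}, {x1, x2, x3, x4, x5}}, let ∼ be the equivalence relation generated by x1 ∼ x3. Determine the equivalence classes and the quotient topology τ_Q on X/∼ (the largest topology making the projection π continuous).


X/∼ = {[x1=x3], [x2], [x4], [x5]}; |τ_Q| = 5.

Equivalence classes: [x1=x3], [x2], [x4], [x5].
Quotient map π: X → X/∼ sends x1 ↦ [x1=x3], x2 ↦ [x2], x3 ↦ [x1=x3], x4 ↦ [x4], x5 ↦ [x5].
For each subset V ⊆ X/∼, compute π^{-1}(V) ⊆ X and check whether π^{-1}(V) ∈ τ. V is open in τ_Q iff π^{-1}(V) ∈ τ.
  V = {}: π^{-1}(V) = ∅ ∈ τ ✓.
  V = {[x1=x3]}: π^{-1}(V) = {x1, x3} ∉ τ ✗.
  V = {[x2]}: π^{-1}(V) = {x2} ∉ τ ✗.
  V = {[x1=x3], [x2]}: π^{-1}(V) = {x1, x2, x3} ∉ τ ✗.
  V = {[x4]}: π^{-1}(V) = {x4} ∈ τ ✓.
  V = {[x1=x3], [x4]}: π^{-1}(V) = {x1, x3, x4} ∉ τ ✗.
  V = {[x2], [x4]}: π^{-1}(V) = {x2, x4} ∉ τ ✗.
  V = {[x1=x3], [x2], [x4]}: π^{-1}(V) = {x1, x2, x3, x4} ∉ τ ✗.
  V = {[x5]}: π^{-1}(V) = {x5} ∈ τ ✓.
  V = {[x1=x3], [x5]}: π^{-1}(V) = {x1, x3, x5} ∉ τ ✗.
  V = {[x2], [x5]}: π^{-1}(V) = {x2, x5} ∉ τ ✗.
  V = {[x1=x3], [x2], [x5]}: π^{-1}(V) = {x1, x2, x3, x5} ∉ τ ✗.
  V = {[x4], [x5]}: π^{-1}(V) = {x4, x5} ∈ τ ✓.
  V = {[x1=x3], [x4], [x5]}: π^{-1}(V) = {x1, x3, x4, x5} ∉ τ ✗.
  V = {[x2], [x4], [x5]}: π^{-1}(V) = {x2, x4, x5} ∉ τ ✗.
  V = {[x1=x3], [x2], [x4], [x5]}: π^{-1}(V) = {x1, x2, x3, x4, x5} ∈ τ ✓.
Open sets in the quotient: τ_Q = {{}, {[x4]}, {[x5]}, {[x4], [x5]}, {[x1=x3], [x2], [x4], [x5]}} (5 elements).


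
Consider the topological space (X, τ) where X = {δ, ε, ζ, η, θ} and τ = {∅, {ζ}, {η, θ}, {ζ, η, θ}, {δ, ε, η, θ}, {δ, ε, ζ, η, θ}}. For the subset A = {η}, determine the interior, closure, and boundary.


int(A) = ∅, cl(A) = {δ, ε, η, θ}, ∂A = {δ, ε, η, θ}.

Closed sets in (X, τ) are complements of opens:
  closed(X, τ) = {∅, {ζ}, {δ, ε}, {δ, ε, ζ}, {δ, ε, η, θ}, {δ, ε, ζ, η, θ}}.
int(A) = ⋃ {U ∈ τ : U ⊆ A}. Opens contained in A: ∅.
Taking the union of these: int(A) = ∅.
cl(A) = ⋂ {C closed : A ⊆ C}. Closed sets containing A: {δ, ε, η, θ}, {δ, ε, ζ, η, θ}.
Intersecting these: cl(A) = {δ, ε, η, θ}.
∂A = cl(A) ∖ int(A) = {δ, ε, η, θ} ∖ ∅ = {δ, ε, η, θ}.


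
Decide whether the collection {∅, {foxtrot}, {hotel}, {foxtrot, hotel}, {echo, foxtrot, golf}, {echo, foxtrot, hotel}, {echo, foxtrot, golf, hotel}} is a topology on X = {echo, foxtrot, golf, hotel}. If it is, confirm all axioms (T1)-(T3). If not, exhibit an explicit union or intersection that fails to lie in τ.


τ is NOT a topology on X.

Axiom (T1): ∅ ∈ τ? Yes; X ∈ τ? Yes.
Axiom (T2/T3): check pairwise unions and intersections of members of τ.
Counterexample for (T3): {echo, foxtrot, golf} ∩ {echo, foxtrot, hotel} = {echo, foxtrot} ∉ τ. Therefore τ is NOT a topology.


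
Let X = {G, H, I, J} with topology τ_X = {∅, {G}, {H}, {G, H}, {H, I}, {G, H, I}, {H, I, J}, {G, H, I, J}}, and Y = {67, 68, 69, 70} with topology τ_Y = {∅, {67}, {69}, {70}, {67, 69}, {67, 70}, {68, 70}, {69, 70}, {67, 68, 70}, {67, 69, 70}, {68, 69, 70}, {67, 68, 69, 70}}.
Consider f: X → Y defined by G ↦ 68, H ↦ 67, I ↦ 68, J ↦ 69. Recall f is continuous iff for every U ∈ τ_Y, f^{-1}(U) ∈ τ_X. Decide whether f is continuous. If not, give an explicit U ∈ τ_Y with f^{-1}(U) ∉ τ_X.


f is NOT continuous.

Compute f^{-1}(U) for each U ∈ τ_Y:
  U = ∅: f^{-1}(U) = ∅ ∈ τ_X ✓.
  U = {67}: f^{-1}(U) = {H} ∈ τ_X ✓.
  U = {69}: f^{-1}(U) = {J} ∉ τ_X ✗.
  U = {70}: f^{-1}(U) = ∅ ∈ τ_X ✓.
  U = {67, 69}: f^{-1}(U) = {H, J} ∉ τ_X ✗.
  U = {67, 70}: f^{-1}(U) = {H} ∈ τ_X ✓.
  U = {68, 70}: f^{-1}(U) = {G, I} ∉ τ_X ✗.
  U = {69, 70}: f^{-1}(U) = {J} ∉ τ_X ✗.
  U = {67, 68, 70}: f^{-1}(U) = {G, H, I} ∈ τ_X ✓.
  U = {67, 69, 70}: f^{-1}(U) = {H, J} ∉ τ_X ✗.
  U = {68, 69, 70}: f^{-1}(U) = {G, I, J} ∉ τ_X ✗.
  U = {67, 68, 69, 70}: f^{-1}(U) = {G, H, I, J} ∈ τ_X ✓.
Found U = {69} with f^{-1}(U) = {J} not in τ_X. Therefore f is NOT continuous.


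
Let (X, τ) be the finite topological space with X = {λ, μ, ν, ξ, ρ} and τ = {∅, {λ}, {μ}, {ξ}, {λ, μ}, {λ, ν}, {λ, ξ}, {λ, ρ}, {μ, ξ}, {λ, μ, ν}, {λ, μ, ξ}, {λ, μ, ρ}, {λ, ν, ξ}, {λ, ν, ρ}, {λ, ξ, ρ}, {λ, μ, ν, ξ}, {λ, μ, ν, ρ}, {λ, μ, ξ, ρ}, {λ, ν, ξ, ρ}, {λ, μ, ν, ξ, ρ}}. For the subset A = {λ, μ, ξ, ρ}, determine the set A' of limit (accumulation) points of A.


A' = {ν, ρ}

For each x ∈ X, list the open sets U ∈ τ with x ∈ U, then check whether U ∩ (A ∖ {x}) ≠ ∅ for every such U.
  x = λ: open {λ} ∋ x has {λ} ∩ (A ∖ {λ}) = ∅, so x is NOT a limit point.
  x = μ: open {μ} ∋ x has {μ} ∩ (A ∖ {μ}) = ∅, so x is NOT a limit point.
  x = ν: opens ∋ x are {λ, ν}, {λ, μ, ν}, {λ, ν, ξ}, {λ, ν, ρ}, {λ, μ, ν, ξ}, {λ, μ, ν, ρ}, {λ, ν, ξ, ρ}, {λ, μ, ν, ξ, ρ}; each meets A ∖ {ν}, so x IS a limit point.
  x = ξ: open {ξ} ∋ x has {ξ} ∩ (A ∖ {ξ}) = ∅, so x is NOT a limit point.
  x = ρ: opens ∋ x are {λ, ρ}, {λ, μ, ρ}, {λ, ν, ρ}, {λ, ξ, ρ}, {λ, μ, ν, ρ}, {λ, μ, ξ, ρ}, {λ, ν, ξ, ρ}, {λ, μ, ν, ξ, ρ}; each meets A ∖ {ρ}, so x IS a limit point.
Collecting: A' = {ν, ρ}.


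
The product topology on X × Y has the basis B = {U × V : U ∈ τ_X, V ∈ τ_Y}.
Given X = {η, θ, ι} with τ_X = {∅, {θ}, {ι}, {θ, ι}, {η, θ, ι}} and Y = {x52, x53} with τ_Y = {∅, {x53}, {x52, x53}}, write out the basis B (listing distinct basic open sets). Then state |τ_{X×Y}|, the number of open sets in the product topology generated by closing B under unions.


Basis B = {∅ × ∅, {θ} × {x53}, {ι} × {x53}, {θ} × {x52, x53}, {θ, ι} × {x53}, {ι} × {x52, x53}, {η, θ, ι} × {x53}, {θ, ι} × {x52, x53}, {η, θ, ι} × {x52, x53}}; |τ_{X×Y}| = 14.

Enumerate products U × V with U ∈ τ_X, V ∈ τ_Y (deduplicated):
  ∅ × ∅ = {} (∅)
  {θ} × {x53} = {(θ,x53)}
  {ι} × {x53} = {(ι,x53)}
  {θ} × {x52, x53} = {(θ,x52), (θ,x53)}
  {θ, ι} × {x53} = {(θ,x53), (ι,x53)}
  {ι} × {x52, x53} = {(ι,x52), (ι,x53)}
  {η, θ, ι} × {x53} = {(η,x53), (θ,x53), (ι,x53)}
  {θ, ι} × {x52, x53} = {(θ,x52), (θ,x53), (ι,x52), (ι,x53)}
  {η, θ, ι} × {x52, x53} = {(η,x52), (η,x53), (θ,x52), (θ,x53), (ι,x52), (ι,x53)}
These 9 distinct sets form the basis B.
Close under arbitrary unions to get τ_{X×Y}; counting gives |τ_{X×Y}| = 14.


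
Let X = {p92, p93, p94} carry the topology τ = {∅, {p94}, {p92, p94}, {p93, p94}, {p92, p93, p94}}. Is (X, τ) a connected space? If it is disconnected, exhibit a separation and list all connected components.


(X, τ) is connected.

Find clopen sets (U ∈ τ with X ∖ U ∈ τ):
  U = ∅, X ∖ U = {p92, p93, p94} — both open, so U is clopen.
  U = {p92, p93, p94}, X ∖ U = ∅ — both open, so U is clopen.
Only trivial clopens (∅ and X) exist, so (X, τ) is connected.
Compute connected components by grouping points that agree on all clopens:
  component: {p92, p93, p94}


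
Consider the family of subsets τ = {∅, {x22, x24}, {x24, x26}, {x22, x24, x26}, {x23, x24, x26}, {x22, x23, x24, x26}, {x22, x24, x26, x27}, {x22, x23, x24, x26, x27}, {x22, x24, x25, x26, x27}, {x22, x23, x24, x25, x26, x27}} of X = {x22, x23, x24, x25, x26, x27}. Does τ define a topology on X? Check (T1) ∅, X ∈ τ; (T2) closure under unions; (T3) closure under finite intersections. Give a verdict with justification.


τ is NOT a topology on X.

Axiom (T1): ∅ ∈ τ? Yes; X ∈ τ? Yes.
Axiom (T2/T3): check pairwise unions and intersections of members of τ.
Counterexample for (T3): {x22, x24} ∩ {x24, x26} = {x24} ∉ τ. Therefore τ is NOT a topology.


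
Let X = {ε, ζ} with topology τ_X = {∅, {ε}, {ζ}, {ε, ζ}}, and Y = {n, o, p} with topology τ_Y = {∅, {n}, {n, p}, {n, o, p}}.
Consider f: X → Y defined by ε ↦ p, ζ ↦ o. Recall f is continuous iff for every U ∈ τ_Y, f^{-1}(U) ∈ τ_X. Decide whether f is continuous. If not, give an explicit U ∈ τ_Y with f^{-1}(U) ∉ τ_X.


f IS continuous.

Compute f^{-1}(U) for each U ∈ τ_Y:
  U = ∅: f^{-1}(U) = ∅ ∈ τ_X ✓.
  U = {n}: f^{-1}(U) = ∅ ∈ τ_X ✓.
  U = {n, p}: f^{-1}(U) = {ε} ∈ τ_X ✓.
  U = {n, o, p}: f^{-1}(U) = {ε, ζ} ∈ τ_X ✓.
Every preimage lies in τ_X, so f IS continuous.


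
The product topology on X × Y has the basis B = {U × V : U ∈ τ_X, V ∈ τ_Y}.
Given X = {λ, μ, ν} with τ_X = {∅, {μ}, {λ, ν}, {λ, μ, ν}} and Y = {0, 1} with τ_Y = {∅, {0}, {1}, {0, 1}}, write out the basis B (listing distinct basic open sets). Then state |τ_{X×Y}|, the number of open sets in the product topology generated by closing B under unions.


Basis B = {∅ × ∅, {μ} × {0}, {μ} × {1}, {λ, ν} × {0}, {λ, ν} × {1}, {μ} × {0, 1}, {λ, μ, ν} × {0}, {λ, μ, ν} × {1}, {λ, ν} × {0, 1}, {λ, μ, ν} × {0, 1}}; |τ_{X×Y}| = 16.

Enumerate products U × V with U ∈ τ_X, V ∈ τ_Y (deduplicated):
  ∅ × ∅ = {} (∅)
  {μ} × {0} = {(μ,0)}
  {μ} × {1} = {(μ,1)}
  {λ, ν} × {0} = {(λ,0), (ν,0)}
  {λ, ν} × {1} = {(λ,1), (ν,1)}
  {μ} × {0, 1} = {(μ,0), (μ,1)}
  {λ, μ, ν} × {0} = {(λ,0), (μ,0), (ν,0)}
  {λ, μ, ν} × {1} = {(λ,1), (μ,1), (ν,1)}
  {λ, ν} × {0, 1} = {(λ,0), (λ,1), (ν,0), (ν,1)}
  {λ, μ, ν} × {0, 1} = {(λ,0), (λ,1), (μ,0), (μ,1), (ν,0), (ν,1)}
These 10 distinct sets form the basis B.
Close under arbitrary unions to get τ_{X×Y}; counting gives |τ_{X×Y}| = 16.


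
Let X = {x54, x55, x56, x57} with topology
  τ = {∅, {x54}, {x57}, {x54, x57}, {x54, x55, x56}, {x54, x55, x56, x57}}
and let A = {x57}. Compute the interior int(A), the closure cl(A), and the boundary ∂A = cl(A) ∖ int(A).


int(A) = {x57}, cl(A) = {x57}, ∂A = ∅.

Closed sets in (X, τ) are complements of opens:
  closed(X, τ) = {∅, {x57}, {x55, x56}, {x54, x55, x56}, {x55, x56, x57}, {x54, x55, x56, x57}}.
int(A) = ⋃ {U ∈ τ : U ⊆ A}. Opens contained in A: ∅, {x57}.
Taking the union of these: int(A) = {x57}.
cl(A) = ⋂ {C closed : A ⊆ C}. Closed sets containing A: {x57}, {x55, x56, x57}, {x54, x55, x56, x57}.
Intersecting these: cl(A) = {x57}.
∂A = cl(A) ∖ int(A) = {x57} ∖ {x57} = ∅.


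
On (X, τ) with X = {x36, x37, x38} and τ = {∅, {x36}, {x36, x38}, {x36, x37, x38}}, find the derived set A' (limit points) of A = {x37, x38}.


A' = {x37}

For each x ∈ X, list the open sets U ∈ τ with x ∈ U, then check whether U ∩ (A ∖ {x}) ≠ ∅ for every such U.
  x = x36: open {x36} ∋ x has {x36} ∩ (A ∖ {x36}) = ∅, so x is NOT a limit point.
  x = x37: opens ∋ x are {x36, x37, x38}; each meets A ∖ {x37}, so x IS a limit point.
  x = x38: open {x36, x38} ∋ x has {x36, x38} ∩ (A ∖ {x38}) = ∅, so x is NOT a limit point.
Collecting: A' = {x37}.


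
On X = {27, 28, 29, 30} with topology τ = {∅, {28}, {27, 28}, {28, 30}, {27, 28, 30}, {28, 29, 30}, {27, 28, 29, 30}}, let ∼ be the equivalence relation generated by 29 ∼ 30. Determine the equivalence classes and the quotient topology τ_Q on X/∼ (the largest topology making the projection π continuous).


X/∼ = {[27], [28], [29=30]}; |τ_Q| = 5.

Equivalence classes: [27], [28], [29=30].
Quotient map π: X → X/∼ sends 27 ↦ [27], 28 ↦ [28], 29 ↦ [29=30], 30 ↦ [29=30].
For each subset V ⊆ X/∼, compute π^{-1}(V) ⊆ X and check whether π^{-1}(V) ∈ τ. V is open in τ_Q iff π^{-1}(V) ∈ τ.
  V = {}: π^{-1}(V) = ∅ ∈ τ ✓.
  V = {[27]}: π^{-1}(V) = {27} ∉ τ ✗.
  V = {[28]}: π^{-1}(V) = {28} ∈ τ ✓.
  V = {[27], [28]}: π^{-1}(V) = {27, 28} ∈ τ ✓.
  V = {[29=30]}: π^{-1}(V) = {29, 30} ∉ τ ✗.
  V = {[27], [29=30]}: π^{-1}(V) = {27, 29, 30} ∉ τ ✗.
  V = {[28], [29=30]}: π^{-1}(V) = {28, 29, 30} ∈ τ ✓.
  V = {[27], [28], [29=30]}: π^{-1}(V) = {27, 28, 29, 30} ∈ τ ✓.
Open sets in the quotient: τ_Q = {{}, {[28]}, {[27], [28]}, {[28], [29=30]}, {[27], [28], [29=30]}} (5 elements).


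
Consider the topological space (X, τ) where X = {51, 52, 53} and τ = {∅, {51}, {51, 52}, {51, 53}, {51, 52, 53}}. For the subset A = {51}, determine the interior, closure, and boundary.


int(A) = {51}, cl(A) = {51, 52, 53}, ∂A = {52, 53}.

Closed sets in (X, τ) are complements of opens:
  closed(X, τ) = {∅, {52}, {53}, {52, 53}, {51, 52, 53}}.
int(A) = ⋃ {U ∈ τ : U ⊆ A}. Opens contained in A: ∅, {51}.
Taking the union of these: int(A) = {51}.
cl(A) = ⋂ {C closed : A ⊆ C}. Closed sets containing A: {51, 52, 53}.
Intersecting these: cl(A) = {51, 52, 53}.
∂A = cl(A) ∖ int(A) = {51, 52, 53} ∖ {51} = {52, 53}.


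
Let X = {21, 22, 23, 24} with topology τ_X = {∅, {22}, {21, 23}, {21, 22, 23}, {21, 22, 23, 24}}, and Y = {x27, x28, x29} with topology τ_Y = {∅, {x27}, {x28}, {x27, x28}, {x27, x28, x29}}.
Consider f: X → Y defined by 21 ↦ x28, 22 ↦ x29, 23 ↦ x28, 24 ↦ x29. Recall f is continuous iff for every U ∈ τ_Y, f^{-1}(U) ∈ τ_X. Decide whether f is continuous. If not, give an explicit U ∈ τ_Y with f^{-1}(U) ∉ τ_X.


f IS continuous.

Compute f^{-1}(U) for each U ∈ τ_Y:
  U = ∅: f^{-1}(U) = ∅ ∈ τ_X ✓.
  U = {x27}: f^{-1}(U) = ∅ ∈ τ_X ✓.
  U = {x28}: f^{-1}(U) = {21, 23} ∈ τ_X ✓.
  U = {x27, x28}: f^{-1}(U) = {21, 23} ∈ τ_X ✓.
  U = {x27, x28, x29}: f^{-1}(U) = {21, 22, 23, 24} ∈ τ_X ✓.
Every preimage lies in τ_X, so f IS continuous.


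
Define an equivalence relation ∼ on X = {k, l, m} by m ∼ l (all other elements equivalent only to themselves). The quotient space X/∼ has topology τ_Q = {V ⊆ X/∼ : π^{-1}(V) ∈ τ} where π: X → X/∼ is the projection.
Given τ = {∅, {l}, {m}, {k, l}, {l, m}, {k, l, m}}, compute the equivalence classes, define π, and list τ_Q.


X/∼ = {[k], [l=m]}; |τ_Q| = 3.

Equivalence classes: [k], [l=m].
Quotient map π: X → X/∼ sends k ↦ [k], l ↦ [l=m], m ↦ [l=m].
For each subset V ⊆ X/∼, compute π^{-1}(V) ⊆ X and check whether π^{-1}(V) ∈ τ. V is open in τ_Q iff π^{-1}(V) ∈ τ.
  V = {}: π^{-1}(V) = ∅ ∈ τ ✓.
  V = {[k]}: π^{-1}(V) = {k} ∉ τ ✗.
  V = {[l=m]}: π^{-1}(V) = {l, m} ∈ τ ✓.
  V = {[k], [l=m]}: π^{-1}(V) = {k, l, m} ∈ τ ✓.
Open sets in the quotient: τ_Q = {{}, {[l=m]}, {[k], [l=m]}} (3 elements).


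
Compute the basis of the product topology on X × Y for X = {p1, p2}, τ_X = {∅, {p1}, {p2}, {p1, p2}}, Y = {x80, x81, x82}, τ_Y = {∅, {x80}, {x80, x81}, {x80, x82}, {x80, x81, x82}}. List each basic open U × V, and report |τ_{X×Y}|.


Basis B = {∅ × ∅, {p1} × {x80}, {p2} × {x80}, {p1} × {x80, x81}, {p1} × {x80, x82}, {p1, p2} × {x80}, {p2} × {x80, x81}, {p2} × {x80, x82}, {p1} × {x80, x81, x82}, {p2} × {x80, x81, x82}, {p1, p2} × {x80, x81}, {p1, p2} × {x80, x82}, {p1, p2} × {x80, x81, x82}}; |τ_{X×Y}| = 25.

Enumerate products U × V with U ∈ τ_X, V ∈ τ_Y (deduplicated):
  ∅ × ∅ = {} (∅)
  {p1} × {x80} = {(p1,x80)}
  {p2} × {x80} = {(p2,x80)}
  {p1} × {x80, x81} = {(p1,x80), (p1,x81)}
  {p1} × {x80, x82} = {(p1,x80), (p1,x82)}
  {p1, p2} × {x80} = {(p1,x80), (p2,x80)}
  {p2} × {x80, x81} = {(p2,x80), (p2,x81)}
  {p2} × {x80, x82} = {(p2,x80), (p2,x82)}
  {p1} × {x80, x81, x82} = {(p1,x80), (p1,x81), (p1,x82)}
  {p2} × {x80, x81, x82} = {(p2,x80), (p2,x81), (p2,x82)}
  {p1, p2} × {x80, x81} = {(p1,x80), (p1,x81), (p2,x80), (p2,x81)}
  {p1, p2} × {x80, x82} = {(p1,x80), (p1,x82), (p2,x80), (p2,x82)}
  {p1, p2} × {x80, x81, x82} = {(p1,x80), (p1,x81), (p1,x82), (p2,x80), (p2,x81), (p2,x82)}
These 13 distinct sets form the basis B.
Close under arbitrary unions to get τ_{X×Y}; counting gives |τ_{X×Y}| = 25.


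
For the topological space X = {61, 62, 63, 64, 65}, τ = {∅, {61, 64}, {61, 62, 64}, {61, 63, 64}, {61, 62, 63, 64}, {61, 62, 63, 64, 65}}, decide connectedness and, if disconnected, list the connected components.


(X, τ) is connected.

Find clopen sets (U ∈ τ with X ∖ U ∈ τ):
  U = ∅, X ∖ U = {61, 62, 63, 64, 65} — both open, so U is clopen.
  U = {61, 62, 63, 64, 65}, X ∖ U = ∅ — both open, so U is clopen.
Only trivial clopens (∅ and X) exist, so (X, τ) is connected.
Compute connected components by grouping points that agree on all clopens:
  component: {61, 62, 63, 64, 65}


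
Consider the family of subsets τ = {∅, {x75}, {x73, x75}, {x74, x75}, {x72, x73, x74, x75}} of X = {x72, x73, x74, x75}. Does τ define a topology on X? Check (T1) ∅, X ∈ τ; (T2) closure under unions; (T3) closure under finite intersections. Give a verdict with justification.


τ is NOT a topology on X.

Axiom (T1): ∅ ∈ τ? Yes; X ∈ τ? Yes.
Axiom (T2/T3): check pairwise unions and intersections of members of τ.
Counterexample for (T2): {x73, x75} ∪ {x74, x75} = {x73, x74, x75} ∉ τ. Therefore τ is NOT a topology.


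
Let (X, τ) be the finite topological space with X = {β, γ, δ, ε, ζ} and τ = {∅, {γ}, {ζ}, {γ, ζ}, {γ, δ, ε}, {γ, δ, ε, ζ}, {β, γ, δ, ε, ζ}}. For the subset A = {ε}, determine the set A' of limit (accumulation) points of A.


A' = {β, δ}

For each x ∈ X, list the open sets U ∈ τ with x ∈ U, then check whether U ∩ (A ∖ {x}) ≠ ∅ for every such U.
  x = β: opens ∋ x are {β, γ, δ, ε, ζ}; each meets A ∖ {β}, so x IS a limit point.
  x = γ: open {γ} ∋ x has {γ} ∩ (A ∖ {γ}) = ∅, so x is NOT a limit point.
  x = δ: opens ∋ x are {γ, δ, ε}, {γ, δ, ε, ζ}, {β, γ, δ, ε, ζ}; each meets A ∖ {δ}, so x IS a limit point.
  x = ε: open {γ, δ, ε} ∋ x has {γ, δ, ε} ∩ (A ∖ {ε}) = ∅, so x is NOT a limit point.
  x = ζ: open {ζ} ∋ x has {ζ} ∩ (A ∖ {ζ}) = ∅, so x is NOT a limit point.
Collecting: A' = {β, δ}.


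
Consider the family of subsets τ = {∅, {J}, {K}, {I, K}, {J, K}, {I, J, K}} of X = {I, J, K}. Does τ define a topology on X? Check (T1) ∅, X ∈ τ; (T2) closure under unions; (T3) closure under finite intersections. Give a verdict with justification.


τ IS a topology on X.

Axiom (T1): ∅ ∈ τ? Yes; X ∈ τ? Yes.
Axiom (T2/T3): check pairwise unions and intersections of members of τ.
All pairwise intersections and unions checked — each lies in τ. Therefore τ satisfies (T1), (T2), (T3): it IS a topology on X.


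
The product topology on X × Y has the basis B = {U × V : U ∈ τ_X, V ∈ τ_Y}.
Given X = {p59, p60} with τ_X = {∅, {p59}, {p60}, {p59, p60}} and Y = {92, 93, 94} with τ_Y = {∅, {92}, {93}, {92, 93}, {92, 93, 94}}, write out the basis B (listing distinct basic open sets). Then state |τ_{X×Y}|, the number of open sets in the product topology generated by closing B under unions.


Basis B = {∅ × ∅, {p59} × {92}, {p59} × {93}, {p60} × {92}, {p60} × {93}, {p59} × {92, 93}, {p59, p60} × {92}, {p59, p60} × {93}, {p60} × {92, 93}, {p59} × {92, 93, 94}, {p60} × {92, 93, 94}, {p59, p60} × {92, 93}, {p59, p60} × {92, 93, 94}}; |τ_{X×Y}| = 25.

Enumerate products U × V with U ∈ τ_X, V ∈ τ_Y (deduplicated):
  ∅ × ∅ = {} (∅)
  {p59} × {92} = {(p59,92)}
  {p59} × {93} = {(p59,93)}
  {p60} × {92} = {(p60,92)}
  {p60} × {93} = {(p60,93)}
  {p59} × {92, 93} = {(p59,92), (p59,93)}
  {p59, p60} × {92} = {(p59,92), (p60,92)}
  {p59, p60} × {93} = {(p59,93), (p60,93)}
  {p60} × {92, 93} = {(p60,92), (p60,93)}
  {p59} × {92, 93, 94} = {(p59,92), (p59,93), (p59,94)}
  {p60} × {92, 93, 94} = {(p60,92), (p60,93), (p60,94)}
  {p59, p60} × {92, 93} = {(p59,92), (p59,93), (p60,92), (p60,93)}
  {p59, p60} × {92, 93, 94} = {(p59,92), (p59,93), (p59,94), (p60,92), (p60,93), (p60,94)}
These 13 distinct sets form the basis B.
Close under arbitrary unions to get τ_{X×Y}; counting gives |τ_{X×Y}| = 25.


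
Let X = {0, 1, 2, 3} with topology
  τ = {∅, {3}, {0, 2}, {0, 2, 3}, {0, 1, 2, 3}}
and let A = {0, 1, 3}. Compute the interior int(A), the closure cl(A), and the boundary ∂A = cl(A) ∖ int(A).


int(A) = {3}, cl(A) = {0, 1, 2, 3}, ∂A = {0, 1, 2}.

Closed sets in (X, τ) are complements of opens:
  closed(X, τ) = {∅, {1}, {1, 3}, {0, 1, 2}, {0, 1, 2, 3}}.
int(A) = ⋃ {U ∈ τ : U ⊆ A}. Opens contained in A: ∅, {3}.
Taking the union of these: int(A) = {3}.
cl(A) = ⋂ {C closed : A ⊆ C}. Closed sets containing A: {0, 1, 2, 3}.
Intersecting these: cl(A) = {0, 1, 2, 3}.
∂A = cl(A) ∖ int(A) = {0, 1, 2, 3} ∖ {3} = {0, 1, 2}.


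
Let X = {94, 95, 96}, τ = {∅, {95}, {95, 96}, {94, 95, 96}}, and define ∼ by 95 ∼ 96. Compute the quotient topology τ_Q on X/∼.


X/∼ = {[94], [95=96]}; |τ_Q| = 3.

Equivalence classes: [94], [95=96].
Quotient map π: X → X/∼ sends 94 ↦ [94], 95 ↦ [95=96], 96 ↦ [95=96].
For each subset V ⊆ X/∼, compute π^{-1}(V) ⊆ X and check whether π^{-1}(V) ∈ τ. V is open in τ_Q iff π^{-1}(V) ∈ τ.
  V = {}: π^{-1}(V) = ∅ ∈ τ ✓.
  V = {[94]}: π^{-1}(V) = {94} ∉ τ ✗.
  V = {[95=96]}: π^{-1}(V) = {95, 96} ∈ τ ✓.
  V = {[94], [95=96]}: π^{-1}(V) = {94, 95, 96} ∈ τ ✓.
Open sets in the quotient: τ_Q = {{}, {[95=96]}, {[94], [95=96]}} (3 elements).


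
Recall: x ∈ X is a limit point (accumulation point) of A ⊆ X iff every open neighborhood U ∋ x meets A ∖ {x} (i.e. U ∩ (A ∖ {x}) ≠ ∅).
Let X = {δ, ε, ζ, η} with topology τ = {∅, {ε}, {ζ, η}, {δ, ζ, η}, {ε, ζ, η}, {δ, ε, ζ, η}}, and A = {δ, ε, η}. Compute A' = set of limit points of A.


A' = {δ, ζ}

For each x ∈ X, list the open sets U ∈ τ with x ∈ U, then check whether U ∩ (A ∖ {x}) ≠ ∅ for every such U.
  x = δ: opens ∋ x are {δ, ζ, η}, {δ, ε, ζ, η}; each meets A ∖ {δ}, so x IS a limit point.
  x = ε: open {ε} ∋ x has {ε} ∩ (A ∖ {ε}) = ∅, so x is NOT a limit point.
  x = ζ: opens ∋ x are {ζ, η}, {δ, ζ, η}, {ε, ζ, η}, {δ, ε, ζ, η}; each meets A ∖ {ζ}, so x IS a limit point.
  x = η: open {ζ, η} ∋ x has {ζ, η} ∩ (A ∖ {η}) = ∅, so x is NOT a limit point.
Collecting: A' = {δ, ζ}.


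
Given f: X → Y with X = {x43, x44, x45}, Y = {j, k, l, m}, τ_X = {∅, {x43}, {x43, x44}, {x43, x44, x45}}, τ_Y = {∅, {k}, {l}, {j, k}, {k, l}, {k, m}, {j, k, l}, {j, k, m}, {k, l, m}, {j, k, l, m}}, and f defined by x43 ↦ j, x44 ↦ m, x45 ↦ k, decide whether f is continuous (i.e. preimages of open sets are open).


f is NOT continuous.

Compute f^{-1}(U) for each U ∈ τ_Y:
  U = ∅: f^{-1}(U) = ∅ ∈ τ_X ✓.
  U = {k}: f^{-1}(U) = {x45} ∉ τ_X ✗.
  U = {l}: f^{-1}(U) = ∅ ∈ τ_X ✓.
  U = {j, k}: f^{-1}(U) = {x43, x45} ∉ τ_X ✗.
  U = {k, l}: f^{-1}(U) = {x45} ∉ τ_X ✗.
  U = {k, m}: f^{-1}(U) = {x44, x45} ∉ τ_X ✗.
  U = {j, k, l}: f^{-1}(U) = {x43, x45} ∉ τ_X ✗.
  U = {j, k, m}: f^{-1}(U) = {x43, x44, x45} ∈ τ_X ✓.
  U = {k, l, m}: f^{-1}(U) = {x44, x45} ∉ τ_X ✗.
  U = {j, k, l, m}: f^{-1}(U) = {x43, x44, x45} ∈ τ_X ✓.
Found U = {k} with f^{-1}(U) = {x45} not in τ_X. Therefore f is NOT continuous.


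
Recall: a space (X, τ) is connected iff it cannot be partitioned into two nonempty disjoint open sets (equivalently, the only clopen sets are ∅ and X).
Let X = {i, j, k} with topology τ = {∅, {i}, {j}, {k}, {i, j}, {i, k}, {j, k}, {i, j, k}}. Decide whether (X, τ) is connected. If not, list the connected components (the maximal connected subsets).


(X, τ) is disconnected; components = [{i}, {j}, {k}].

Find clopen sets (U ∈ τ with X ∖ U ∈ τ):
  U = ∅, X ∖ U = {i, j, k} — both open, so U is clopen.
  U = {i}, X ∖ U = {j, k} — both open, so U is clopen.
  U = {j}, X ∖ U = {i, k} — both open, so U is clopen.
  U = {k}, X ∖ U = {i, j} — both open, so U is clopen.
  U = {i, j}, X ∖ U = {k} — both open, so U is clopen.
  U = {i, k}, X ∖ U = {j} — both open, so U is clopen.
  U = {j, k}, X ∖ U = {i} — both open, so U is clopen.
  U = {i, j, k}, X ∖ U = ∅ — both open, so U is clopen.
Nontrivial clopen(s) exist: e.g. {i, j}. So (X, τ) is disconnected.
Compute connected components by grouping points that agree on all clopens:
  component: {i}
  component: {j}
  component: {k}


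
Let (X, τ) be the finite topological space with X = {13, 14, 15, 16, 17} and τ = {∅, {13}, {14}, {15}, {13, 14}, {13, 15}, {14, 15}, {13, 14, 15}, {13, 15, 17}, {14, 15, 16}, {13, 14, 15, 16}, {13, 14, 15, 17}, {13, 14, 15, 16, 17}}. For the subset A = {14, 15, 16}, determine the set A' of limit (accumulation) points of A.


A' = {16, 17}

For each x ∈ X, list the open sets U ∈ τ with x ∈ U, then check whether U ∩ (A ∖ {x}) ≠ ∅ for every such U.
  x = 13: open {13} ∋ x has {13} ∩ (A ∖ {13}) = ∅, so x is NOT a limit point.
  x = 14: open {14} ∋ x has {14} ∩ (A ∖ {14}) = ∅, so x is NOT a limit point.
  x = 15: open {15} ∋ x has {15} ∩ (A ∖ {15}) = ∅, so x is NOT a limit point.
  x = 16: opens ∋ x are {14, 15, 16}, {13, 14, 15, 16}, {13, 14, 15, 16, 17}; each meets A ∖ {16}, so x IS a limit point.
  x = 17: opens ∋ x are {13, 15, 17}, {13, 14, 15, 17}, {13, 14, 15, 16, 17}; each meets A ∖ {17}, so x IS a limit point.
Collecting: A' = {16, 17}.


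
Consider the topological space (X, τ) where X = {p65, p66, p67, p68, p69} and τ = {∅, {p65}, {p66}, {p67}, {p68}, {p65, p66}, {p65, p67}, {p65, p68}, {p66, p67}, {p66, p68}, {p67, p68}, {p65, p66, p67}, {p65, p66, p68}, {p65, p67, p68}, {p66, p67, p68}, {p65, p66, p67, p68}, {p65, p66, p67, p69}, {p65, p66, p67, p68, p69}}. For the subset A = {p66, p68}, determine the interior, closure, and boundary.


int(A) = {p66, p68}, cl(A) = {p66, p68, p69}, ∂A = {p69}.

Closed sets in (X, τ) are complements of opens:
  closed(X, τ) = {∅, {p68}, {p69}, {p65, p69}, {p66, p69}, {p67, p69}, {p68, p69}, {p65, p66, p69}, {p65, p67, p69}, {p65, p68, p69}, {p66, p67, p69}, {p66, p68, p69}, {p67, p68, p69}, {p65, p66, p67, p69}, {p65, p66, p68, p69}, {p65, p67, p68, p69}, {p66, p67, p68, p69}, {p65, p66, p67, p68, p69}}.
int(A) = ⋃ {U ∈ τ : U ⊆ A}. Opens contained in A: ∅, {p66}, {p68}, {p66, p68}.
Taking the union of these: int(A) = {p66, p68}.
cl(A) = ⋂ {C closed : A ⊆ C}. Closed sets containing A: {p66, p68, p69}, {p65, p66, p68, p69}, {p66, p67, p68, p69}, {p65, p66, p67, p68, p69}.
Intersecting these: cl(A) = {p66, p68, p69}.
∂A = cl(A) ∖ int(A) = {p66, p68, p69} ∖ {p66, p68} = {p69}.


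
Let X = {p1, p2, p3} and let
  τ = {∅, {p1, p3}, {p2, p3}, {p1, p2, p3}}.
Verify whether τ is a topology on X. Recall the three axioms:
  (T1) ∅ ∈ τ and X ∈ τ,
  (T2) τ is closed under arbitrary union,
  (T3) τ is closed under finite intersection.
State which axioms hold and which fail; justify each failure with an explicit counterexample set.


τ is NOT a topology on X.

Axiom (T1): ∅ ∈ τ? Yes; X ∈ τ? Yes.
Axiom (T2/T3): check pairwise unions and intersections of members of τ.
Counterexample for (T3): {p1, p3} ∩ {p2, p3} = {p3} ∉ τ. Therefore τ is NOT a topology.


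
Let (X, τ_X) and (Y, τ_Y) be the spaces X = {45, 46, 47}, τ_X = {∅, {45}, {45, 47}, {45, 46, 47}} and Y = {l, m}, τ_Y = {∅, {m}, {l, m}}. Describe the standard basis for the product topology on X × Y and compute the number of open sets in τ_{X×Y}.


Basis B = {∅ × ∅, {45} × {m}, {45} × {l, m}, {45, 47} × {m}, {45, 46, 47} × {m}, {45, 47} × {l, m}, {45, 46, 47} × {l, m}}; |τ_{X×Y}| = 10.

Enumerate products U × V with U ∈ τ_X, V ∈ τ_Y (deduplicated):
  ∅ × ∅ = {} (∅)
  {45} × {m} = {(45,m)}
  {45} × {l, m} = {(45,l), (45,m)}
  {45, 47} × {m} = {(45,m), (47,m)}
  {45, 46, 47} × {m} = {(45,m), (46,m), (47,m)}
  {45, 47} × {l, m} = {(45,l), (45,m), (47,l), (47,m)}
  {45, 46, 47} × {l, m} = {(45,l), (45,m), (46,l), (46,m), (47,l), (47,m)}
These 7 distinct sets form the basis B.
Close under arbitrary unions to get τ_{X×Y}; counting gives |τ_{X×Y}| = 10.
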